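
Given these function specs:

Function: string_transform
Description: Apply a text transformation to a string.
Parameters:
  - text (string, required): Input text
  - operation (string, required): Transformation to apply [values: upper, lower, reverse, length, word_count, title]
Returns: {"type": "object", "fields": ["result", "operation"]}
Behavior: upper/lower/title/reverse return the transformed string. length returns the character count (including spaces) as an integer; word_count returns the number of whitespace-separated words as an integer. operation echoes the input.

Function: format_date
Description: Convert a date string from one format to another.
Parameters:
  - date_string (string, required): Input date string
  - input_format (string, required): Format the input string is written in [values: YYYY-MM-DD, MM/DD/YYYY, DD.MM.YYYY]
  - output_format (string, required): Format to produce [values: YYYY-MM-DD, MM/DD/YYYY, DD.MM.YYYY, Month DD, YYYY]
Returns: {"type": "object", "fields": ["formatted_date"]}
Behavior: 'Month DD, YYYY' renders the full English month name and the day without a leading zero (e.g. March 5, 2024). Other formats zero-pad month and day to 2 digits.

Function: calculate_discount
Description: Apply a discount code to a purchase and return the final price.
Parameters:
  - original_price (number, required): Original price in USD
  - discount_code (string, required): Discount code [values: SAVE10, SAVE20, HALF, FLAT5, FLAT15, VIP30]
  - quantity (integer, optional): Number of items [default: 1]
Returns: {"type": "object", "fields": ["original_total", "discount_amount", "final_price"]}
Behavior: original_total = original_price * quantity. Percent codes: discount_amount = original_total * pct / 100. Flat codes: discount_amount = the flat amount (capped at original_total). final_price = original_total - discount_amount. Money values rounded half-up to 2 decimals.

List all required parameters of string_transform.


Parameters of string_transform and their required/optional flag:
  text: required
  operation: required
operation, text


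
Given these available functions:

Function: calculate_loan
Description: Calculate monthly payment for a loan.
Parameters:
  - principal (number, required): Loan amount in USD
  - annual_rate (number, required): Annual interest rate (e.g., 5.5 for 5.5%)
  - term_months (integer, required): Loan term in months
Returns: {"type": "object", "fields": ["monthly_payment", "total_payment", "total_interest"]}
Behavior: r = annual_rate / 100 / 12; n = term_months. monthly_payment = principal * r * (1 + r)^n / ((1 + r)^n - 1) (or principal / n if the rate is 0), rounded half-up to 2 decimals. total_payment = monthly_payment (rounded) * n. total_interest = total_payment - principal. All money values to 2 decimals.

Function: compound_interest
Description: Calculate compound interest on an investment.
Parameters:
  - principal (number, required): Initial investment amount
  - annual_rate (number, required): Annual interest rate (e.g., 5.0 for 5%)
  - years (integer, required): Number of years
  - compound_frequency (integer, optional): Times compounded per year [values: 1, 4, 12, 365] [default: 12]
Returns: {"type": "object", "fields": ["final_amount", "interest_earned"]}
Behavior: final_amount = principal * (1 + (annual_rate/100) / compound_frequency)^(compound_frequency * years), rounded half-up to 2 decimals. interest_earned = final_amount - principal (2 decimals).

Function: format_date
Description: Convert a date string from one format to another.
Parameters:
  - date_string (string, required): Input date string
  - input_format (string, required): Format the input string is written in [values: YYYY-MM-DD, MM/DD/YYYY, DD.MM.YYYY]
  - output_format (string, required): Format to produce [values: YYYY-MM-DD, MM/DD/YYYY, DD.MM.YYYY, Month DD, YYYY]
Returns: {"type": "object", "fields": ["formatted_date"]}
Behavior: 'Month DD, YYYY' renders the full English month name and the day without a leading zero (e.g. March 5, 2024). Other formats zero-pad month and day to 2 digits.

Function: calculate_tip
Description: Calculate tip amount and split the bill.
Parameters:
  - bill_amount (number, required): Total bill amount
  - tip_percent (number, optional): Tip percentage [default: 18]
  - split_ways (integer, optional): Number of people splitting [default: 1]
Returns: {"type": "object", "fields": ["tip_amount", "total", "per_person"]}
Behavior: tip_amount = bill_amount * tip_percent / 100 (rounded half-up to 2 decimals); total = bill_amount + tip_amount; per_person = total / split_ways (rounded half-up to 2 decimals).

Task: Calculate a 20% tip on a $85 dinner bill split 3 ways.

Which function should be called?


The task needs a function whose description is: Calculate tip amount and split the bill.
calculate_tip


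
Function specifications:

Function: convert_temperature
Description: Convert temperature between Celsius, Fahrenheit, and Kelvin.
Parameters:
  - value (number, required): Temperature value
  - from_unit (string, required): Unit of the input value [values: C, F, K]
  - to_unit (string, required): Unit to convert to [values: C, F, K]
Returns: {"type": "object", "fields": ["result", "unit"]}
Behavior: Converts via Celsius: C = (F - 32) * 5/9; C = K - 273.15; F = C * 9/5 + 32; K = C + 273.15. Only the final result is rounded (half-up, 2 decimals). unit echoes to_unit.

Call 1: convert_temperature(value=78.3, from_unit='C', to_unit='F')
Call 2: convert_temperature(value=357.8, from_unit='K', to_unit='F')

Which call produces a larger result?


Call 1:
  Input already in C: 78.3
  To F: 78.3 * 9/5 + 32 = 172.94
  Round to 2 decimals: 172.94
  -> 172.94 F
Call 2:
  To C: 357.8 - 273.15 = 84.65
  To F: 84.65 * 9/5 + 32 = 184.37
  Round to 2 decimals: 184.37
  -> 184.37 F
Call 2 (184.37 F)


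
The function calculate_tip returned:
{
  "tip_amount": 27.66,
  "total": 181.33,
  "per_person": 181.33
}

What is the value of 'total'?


181.33


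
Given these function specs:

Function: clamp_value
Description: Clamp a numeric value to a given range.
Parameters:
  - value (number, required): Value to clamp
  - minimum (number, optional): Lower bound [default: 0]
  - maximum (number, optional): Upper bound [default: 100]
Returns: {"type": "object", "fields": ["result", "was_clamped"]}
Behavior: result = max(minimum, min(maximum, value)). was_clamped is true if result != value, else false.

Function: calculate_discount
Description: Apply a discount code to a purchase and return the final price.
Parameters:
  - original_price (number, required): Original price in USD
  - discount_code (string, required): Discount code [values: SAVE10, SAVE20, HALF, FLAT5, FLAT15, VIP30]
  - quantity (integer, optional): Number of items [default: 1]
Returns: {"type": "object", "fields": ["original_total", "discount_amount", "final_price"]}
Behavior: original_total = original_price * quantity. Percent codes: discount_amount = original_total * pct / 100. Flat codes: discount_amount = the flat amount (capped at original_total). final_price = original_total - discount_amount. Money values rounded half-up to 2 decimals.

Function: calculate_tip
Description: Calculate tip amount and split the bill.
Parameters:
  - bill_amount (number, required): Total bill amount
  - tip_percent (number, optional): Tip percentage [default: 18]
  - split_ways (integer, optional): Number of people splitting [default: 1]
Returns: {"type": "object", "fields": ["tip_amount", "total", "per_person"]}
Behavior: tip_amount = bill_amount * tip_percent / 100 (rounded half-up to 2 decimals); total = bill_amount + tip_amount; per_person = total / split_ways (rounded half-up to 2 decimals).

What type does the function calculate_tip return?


The calculate_tip spec declares Returns: {"type": "object", "fields": ["tip_amount", "total", "per_person"]}
Type:
object


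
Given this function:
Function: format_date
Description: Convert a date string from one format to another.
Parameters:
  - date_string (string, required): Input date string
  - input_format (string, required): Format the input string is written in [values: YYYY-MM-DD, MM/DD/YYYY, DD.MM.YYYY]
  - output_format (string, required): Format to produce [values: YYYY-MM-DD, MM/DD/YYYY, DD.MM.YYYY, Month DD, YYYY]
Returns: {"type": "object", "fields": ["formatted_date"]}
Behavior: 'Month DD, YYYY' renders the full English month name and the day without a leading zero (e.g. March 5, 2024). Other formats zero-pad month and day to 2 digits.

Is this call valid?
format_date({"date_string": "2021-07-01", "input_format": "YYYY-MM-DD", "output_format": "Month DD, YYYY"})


Checking all required parameters present and types match... All valid.
Valid


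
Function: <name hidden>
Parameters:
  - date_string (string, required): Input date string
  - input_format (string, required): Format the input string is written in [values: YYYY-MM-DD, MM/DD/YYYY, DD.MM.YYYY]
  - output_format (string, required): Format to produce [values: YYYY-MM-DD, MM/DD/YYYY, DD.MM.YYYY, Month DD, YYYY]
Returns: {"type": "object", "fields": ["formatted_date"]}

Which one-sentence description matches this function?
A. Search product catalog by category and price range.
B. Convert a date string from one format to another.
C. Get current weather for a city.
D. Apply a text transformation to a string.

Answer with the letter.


Parameters date_string, input_format, output_format and return ["formatted_date"] fit: Convert a date string from one format to another.
B


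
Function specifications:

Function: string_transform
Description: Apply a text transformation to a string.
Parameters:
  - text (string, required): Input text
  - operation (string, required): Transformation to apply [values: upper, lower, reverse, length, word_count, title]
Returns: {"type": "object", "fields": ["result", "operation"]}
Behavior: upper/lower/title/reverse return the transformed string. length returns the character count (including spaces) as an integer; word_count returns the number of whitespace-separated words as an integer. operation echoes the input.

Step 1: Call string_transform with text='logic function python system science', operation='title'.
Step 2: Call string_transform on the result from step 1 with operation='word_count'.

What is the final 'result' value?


Step 1: string_transform(text='logic function python system science', operation='title')
  -> result = 'Logic Function Python System Science'
Step 2: string_transform(text='Logic Function Python System Science', operation='word_count')
  words: Logic, Function, Python, System, Science -> 5
  -> result = 5
5


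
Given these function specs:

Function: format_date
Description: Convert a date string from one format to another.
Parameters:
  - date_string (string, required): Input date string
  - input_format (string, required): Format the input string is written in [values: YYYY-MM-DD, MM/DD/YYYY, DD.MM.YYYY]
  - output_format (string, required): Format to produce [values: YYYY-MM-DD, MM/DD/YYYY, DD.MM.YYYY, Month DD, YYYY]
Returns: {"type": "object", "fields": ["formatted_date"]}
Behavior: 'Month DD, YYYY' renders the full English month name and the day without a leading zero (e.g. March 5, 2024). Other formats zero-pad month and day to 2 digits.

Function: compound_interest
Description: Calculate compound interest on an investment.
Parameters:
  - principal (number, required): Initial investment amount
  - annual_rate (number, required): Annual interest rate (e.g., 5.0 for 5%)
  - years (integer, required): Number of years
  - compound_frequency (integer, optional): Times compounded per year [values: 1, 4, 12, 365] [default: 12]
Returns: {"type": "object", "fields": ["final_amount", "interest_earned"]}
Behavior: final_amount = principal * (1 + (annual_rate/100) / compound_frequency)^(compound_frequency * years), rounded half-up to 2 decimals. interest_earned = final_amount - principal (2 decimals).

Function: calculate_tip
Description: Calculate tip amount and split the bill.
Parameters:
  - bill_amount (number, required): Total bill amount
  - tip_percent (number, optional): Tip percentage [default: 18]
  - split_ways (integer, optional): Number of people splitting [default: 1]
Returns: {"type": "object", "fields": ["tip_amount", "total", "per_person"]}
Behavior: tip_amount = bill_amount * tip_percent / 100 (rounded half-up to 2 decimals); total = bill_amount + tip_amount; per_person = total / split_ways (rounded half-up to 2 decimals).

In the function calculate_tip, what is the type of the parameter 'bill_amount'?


The calculate_tip spec declares:
  - bill_amount (number, required): Total bill amount
Type:
number


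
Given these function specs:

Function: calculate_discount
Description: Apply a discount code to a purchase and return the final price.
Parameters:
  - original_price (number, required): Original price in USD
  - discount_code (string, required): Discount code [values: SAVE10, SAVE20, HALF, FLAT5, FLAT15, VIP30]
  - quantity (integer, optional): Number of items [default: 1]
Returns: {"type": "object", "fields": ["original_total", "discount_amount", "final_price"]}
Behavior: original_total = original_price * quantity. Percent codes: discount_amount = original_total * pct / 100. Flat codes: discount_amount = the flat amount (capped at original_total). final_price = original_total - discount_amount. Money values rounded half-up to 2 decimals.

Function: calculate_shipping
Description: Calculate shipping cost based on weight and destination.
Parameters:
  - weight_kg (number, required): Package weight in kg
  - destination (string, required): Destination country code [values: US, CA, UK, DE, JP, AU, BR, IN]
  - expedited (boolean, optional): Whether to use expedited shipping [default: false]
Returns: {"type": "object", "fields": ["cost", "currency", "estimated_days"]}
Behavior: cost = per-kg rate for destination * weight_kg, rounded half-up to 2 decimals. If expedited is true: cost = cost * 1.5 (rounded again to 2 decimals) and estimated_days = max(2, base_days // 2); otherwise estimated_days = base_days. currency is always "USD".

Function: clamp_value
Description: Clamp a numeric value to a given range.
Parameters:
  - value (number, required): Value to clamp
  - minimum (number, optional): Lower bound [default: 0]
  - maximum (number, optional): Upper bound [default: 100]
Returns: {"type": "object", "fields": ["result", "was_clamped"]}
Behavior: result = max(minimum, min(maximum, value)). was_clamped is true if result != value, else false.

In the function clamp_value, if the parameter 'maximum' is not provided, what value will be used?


The clamp_value spec declares:
  - maximum (number, optional): Upper bound [default: 100]
Default:
100


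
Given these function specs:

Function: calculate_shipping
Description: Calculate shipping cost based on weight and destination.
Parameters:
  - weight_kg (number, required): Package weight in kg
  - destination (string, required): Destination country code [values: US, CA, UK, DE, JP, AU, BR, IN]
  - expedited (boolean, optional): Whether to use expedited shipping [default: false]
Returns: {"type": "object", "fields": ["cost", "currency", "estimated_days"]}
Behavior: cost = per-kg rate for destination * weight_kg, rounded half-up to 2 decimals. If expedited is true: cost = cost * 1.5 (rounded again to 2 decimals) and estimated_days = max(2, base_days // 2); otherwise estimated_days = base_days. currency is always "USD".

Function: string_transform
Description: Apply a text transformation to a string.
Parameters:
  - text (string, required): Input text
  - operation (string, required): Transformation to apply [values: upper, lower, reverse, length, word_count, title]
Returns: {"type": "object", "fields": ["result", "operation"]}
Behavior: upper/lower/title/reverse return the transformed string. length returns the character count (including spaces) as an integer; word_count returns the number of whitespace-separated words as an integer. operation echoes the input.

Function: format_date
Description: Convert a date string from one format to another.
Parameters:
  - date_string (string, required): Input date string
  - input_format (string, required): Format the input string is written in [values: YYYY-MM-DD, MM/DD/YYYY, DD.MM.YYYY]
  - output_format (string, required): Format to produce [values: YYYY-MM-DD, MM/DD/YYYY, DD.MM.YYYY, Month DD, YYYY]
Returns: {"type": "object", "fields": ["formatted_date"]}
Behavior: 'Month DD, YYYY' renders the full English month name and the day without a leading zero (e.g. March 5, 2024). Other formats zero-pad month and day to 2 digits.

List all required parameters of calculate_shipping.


Parameters of calculate_shipping and their required/optional flag:
  weight_kg: required
  destination: required
  expedited: optional
destination, weight_kg


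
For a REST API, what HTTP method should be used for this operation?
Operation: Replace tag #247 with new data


GET = read, POST = create, PUT = update/replace, DELETE = remove
This operation is an update/replace.
PUT


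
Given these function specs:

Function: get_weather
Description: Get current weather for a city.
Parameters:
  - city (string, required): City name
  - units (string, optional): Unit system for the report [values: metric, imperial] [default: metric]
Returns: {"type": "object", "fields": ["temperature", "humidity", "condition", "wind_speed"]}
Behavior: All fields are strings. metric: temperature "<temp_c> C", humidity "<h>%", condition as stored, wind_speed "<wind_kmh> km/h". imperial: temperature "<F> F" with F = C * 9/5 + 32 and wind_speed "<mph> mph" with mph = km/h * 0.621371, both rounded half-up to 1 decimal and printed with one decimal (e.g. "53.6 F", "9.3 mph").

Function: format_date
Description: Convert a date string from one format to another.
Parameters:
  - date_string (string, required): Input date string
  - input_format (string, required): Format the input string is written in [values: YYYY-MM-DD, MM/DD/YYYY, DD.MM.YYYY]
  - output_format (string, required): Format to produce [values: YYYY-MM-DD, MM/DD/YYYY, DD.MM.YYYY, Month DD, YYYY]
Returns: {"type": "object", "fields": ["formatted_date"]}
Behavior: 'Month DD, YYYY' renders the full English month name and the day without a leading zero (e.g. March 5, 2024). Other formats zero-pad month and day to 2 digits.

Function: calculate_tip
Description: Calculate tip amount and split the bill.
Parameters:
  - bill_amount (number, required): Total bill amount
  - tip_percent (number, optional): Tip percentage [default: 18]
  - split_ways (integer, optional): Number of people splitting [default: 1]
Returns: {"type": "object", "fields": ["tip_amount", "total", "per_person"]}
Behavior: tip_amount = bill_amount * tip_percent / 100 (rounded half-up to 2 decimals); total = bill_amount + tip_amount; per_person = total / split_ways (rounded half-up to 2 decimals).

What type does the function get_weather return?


The get_weather spec declares Returns: {"type": "object", "fields": ["temperature", "humidity", "condition", "wind_speed"]}
Type:
object


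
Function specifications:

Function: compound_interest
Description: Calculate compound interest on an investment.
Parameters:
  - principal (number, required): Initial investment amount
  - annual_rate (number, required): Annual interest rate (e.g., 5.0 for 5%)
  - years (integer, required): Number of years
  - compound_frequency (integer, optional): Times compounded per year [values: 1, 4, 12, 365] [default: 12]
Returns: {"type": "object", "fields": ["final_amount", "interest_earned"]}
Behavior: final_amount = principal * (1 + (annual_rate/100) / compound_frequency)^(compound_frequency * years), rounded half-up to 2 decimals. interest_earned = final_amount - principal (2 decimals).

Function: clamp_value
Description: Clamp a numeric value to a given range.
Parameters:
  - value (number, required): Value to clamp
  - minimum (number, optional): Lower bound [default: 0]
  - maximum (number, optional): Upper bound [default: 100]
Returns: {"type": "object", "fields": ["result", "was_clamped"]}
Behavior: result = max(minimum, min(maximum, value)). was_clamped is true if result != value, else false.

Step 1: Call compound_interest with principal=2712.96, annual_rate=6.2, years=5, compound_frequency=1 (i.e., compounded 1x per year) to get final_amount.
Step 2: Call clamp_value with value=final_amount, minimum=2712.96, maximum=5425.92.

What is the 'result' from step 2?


Step 1: compound_interest
  rate per period = 6.2/100/1 = 0.062 (keep full precision); periods = 1 * 5 = 5
  (1 + 0.062)^5 = 1.35089808
  final_amount = 2712.96 * 1.35089808 = 3664.932449 -> 3664.93
  interest_earned = 3664.93 - 2712.96 = 951.97
  -> final_amount = 3664.93
Step 2: clamp_value(value=3664.93, minimum=2712.96, maximum=5425.92)
  result = max(2712.96, min(5425.92, 3664.93)) = max(2712.96, 3664.93) = 3664.93
  was_clamped = (3664.93 != 3664.93) = false
  -> result = 3664.93
3664.93


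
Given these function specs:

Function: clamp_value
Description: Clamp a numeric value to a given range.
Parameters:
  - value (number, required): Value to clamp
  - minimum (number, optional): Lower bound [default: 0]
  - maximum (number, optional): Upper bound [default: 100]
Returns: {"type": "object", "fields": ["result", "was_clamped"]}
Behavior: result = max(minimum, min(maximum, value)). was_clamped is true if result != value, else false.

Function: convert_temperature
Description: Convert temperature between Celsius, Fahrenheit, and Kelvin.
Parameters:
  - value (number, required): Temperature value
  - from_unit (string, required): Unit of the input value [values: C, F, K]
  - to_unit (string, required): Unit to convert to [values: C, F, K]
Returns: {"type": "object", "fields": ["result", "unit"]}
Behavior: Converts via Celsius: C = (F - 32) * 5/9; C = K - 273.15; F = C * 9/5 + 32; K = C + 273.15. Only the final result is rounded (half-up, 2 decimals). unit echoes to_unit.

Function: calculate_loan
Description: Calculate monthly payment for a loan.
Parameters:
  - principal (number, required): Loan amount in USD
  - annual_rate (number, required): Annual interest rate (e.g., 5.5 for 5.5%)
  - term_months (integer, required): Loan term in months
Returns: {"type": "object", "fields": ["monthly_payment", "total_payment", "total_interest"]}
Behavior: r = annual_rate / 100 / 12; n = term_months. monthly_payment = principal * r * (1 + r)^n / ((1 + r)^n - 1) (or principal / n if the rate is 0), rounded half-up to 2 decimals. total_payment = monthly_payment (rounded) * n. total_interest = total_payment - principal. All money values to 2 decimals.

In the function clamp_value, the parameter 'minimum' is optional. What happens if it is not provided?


The clamp_value spec declares:
  - minimum (number, optional): Lower bound [default: 0]
It defaults to 0


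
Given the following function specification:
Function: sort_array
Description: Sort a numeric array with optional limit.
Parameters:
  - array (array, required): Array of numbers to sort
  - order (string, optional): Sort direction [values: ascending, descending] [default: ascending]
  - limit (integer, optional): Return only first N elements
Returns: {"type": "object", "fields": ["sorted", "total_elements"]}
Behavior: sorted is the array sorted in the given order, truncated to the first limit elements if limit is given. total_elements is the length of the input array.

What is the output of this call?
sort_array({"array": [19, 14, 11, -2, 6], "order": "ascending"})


sorted ascending: [-2, 6, 11, 14, 19]
total_elements = len(input) = 5
Output:
{"sorted": [-2, 6, 11, 14, 19], "total_elements": 5}


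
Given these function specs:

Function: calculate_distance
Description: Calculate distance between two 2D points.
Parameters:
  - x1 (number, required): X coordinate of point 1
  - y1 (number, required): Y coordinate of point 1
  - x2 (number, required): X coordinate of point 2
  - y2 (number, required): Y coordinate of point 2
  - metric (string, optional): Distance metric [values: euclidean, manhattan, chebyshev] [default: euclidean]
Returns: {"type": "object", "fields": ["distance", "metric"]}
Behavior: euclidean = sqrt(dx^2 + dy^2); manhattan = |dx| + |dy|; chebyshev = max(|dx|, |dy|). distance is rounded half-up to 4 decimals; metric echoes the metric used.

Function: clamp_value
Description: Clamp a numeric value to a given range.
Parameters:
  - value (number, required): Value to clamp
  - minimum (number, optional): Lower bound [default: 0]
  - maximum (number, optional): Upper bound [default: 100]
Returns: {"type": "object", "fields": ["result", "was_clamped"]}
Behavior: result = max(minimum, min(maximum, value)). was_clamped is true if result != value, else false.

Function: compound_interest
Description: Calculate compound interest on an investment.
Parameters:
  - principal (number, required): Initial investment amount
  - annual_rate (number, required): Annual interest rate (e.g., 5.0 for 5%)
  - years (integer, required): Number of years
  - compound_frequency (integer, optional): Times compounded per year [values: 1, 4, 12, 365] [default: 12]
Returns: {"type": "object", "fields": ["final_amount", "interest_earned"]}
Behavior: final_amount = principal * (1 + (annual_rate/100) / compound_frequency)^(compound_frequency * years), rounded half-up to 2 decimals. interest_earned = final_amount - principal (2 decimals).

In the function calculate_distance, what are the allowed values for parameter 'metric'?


The calculate_distance spec declares:
  - metric (string, optional): Distance metric [values: euclidean, manhattan, chebyshev] [default: euclidean]
Allowed values:
euclidean, manhattan, chebyshev


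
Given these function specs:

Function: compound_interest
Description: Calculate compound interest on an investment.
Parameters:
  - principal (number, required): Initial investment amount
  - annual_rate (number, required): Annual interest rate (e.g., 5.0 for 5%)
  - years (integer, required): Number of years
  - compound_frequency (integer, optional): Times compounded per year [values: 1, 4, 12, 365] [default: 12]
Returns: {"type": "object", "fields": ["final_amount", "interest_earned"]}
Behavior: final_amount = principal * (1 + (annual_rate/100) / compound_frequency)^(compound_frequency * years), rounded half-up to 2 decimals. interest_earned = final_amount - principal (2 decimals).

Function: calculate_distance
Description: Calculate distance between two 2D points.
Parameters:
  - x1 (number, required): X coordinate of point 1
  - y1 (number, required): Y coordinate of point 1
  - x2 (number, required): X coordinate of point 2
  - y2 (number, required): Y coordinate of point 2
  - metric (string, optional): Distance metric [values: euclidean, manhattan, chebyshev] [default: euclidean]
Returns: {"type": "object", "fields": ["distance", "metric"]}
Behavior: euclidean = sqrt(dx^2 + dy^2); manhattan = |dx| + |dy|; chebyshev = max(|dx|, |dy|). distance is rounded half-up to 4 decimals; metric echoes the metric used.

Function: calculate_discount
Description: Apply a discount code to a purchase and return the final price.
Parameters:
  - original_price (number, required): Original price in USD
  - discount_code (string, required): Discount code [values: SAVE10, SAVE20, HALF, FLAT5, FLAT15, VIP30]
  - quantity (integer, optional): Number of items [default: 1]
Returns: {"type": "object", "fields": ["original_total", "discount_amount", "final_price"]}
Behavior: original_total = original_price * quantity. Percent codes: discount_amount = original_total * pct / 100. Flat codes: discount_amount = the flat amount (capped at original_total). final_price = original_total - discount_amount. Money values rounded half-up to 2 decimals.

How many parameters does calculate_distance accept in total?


Parameters of calculate_distance: x1 (required), y1 (required), x2 (required), y2 (required), metric (optional)
Total:
5


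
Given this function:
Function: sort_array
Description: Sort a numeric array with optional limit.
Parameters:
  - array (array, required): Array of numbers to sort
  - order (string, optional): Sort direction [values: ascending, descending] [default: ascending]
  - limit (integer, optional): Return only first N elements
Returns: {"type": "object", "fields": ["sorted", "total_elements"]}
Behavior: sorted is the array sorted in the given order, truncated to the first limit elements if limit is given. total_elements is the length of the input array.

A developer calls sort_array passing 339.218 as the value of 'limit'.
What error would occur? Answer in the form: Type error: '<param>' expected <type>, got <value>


Spec: 'limit' is declared as integer; 339.218 is a non-integer number.
Type error: 'limit' expected integer, got 339.218


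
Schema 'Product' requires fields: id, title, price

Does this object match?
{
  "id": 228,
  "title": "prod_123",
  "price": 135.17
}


Checking required fields... All present.
Valid - all required fields present


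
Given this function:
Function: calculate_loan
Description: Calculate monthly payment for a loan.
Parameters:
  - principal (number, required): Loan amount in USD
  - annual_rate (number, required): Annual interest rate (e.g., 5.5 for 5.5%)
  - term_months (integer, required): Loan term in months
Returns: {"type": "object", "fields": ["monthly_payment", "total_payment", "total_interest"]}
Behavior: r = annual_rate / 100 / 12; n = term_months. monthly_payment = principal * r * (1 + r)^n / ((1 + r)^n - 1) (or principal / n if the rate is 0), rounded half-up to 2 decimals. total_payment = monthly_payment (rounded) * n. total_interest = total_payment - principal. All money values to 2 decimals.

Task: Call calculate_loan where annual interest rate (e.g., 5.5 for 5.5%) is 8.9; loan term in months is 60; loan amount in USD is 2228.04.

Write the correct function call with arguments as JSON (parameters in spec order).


Mapping each described value to its parameter name:
  'Annual interest rate (e.g., 5.5 for 5.5%)' -> annual_rate = 8.9
  'Loan term in months' -> term_months = 60
  'Loan amount in USD' -> principal = 2228.04
calculate_loan({"principal": 2228.04, "annual_rate": 8.9, "term_months": 60})


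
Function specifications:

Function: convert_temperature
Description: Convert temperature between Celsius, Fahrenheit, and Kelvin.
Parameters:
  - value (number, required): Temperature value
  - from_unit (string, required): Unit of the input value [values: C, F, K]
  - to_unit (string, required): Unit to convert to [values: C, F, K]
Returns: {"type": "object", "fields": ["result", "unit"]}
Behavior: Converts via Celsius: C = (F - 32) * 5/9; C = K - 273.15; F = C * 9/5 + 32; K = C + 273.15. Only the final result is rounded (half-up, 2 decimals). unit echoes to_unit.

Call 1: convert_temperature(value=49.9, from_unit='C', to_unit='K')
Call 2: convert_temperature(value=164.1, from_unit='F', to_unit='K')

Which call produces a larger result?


Call 1:
  Input already in C: 49.9
  To K: 49.9 + 273.15 = 323.05
  Round to 2 decimals: 323.05
  -> 323.05 K
Call 2:
  To C: (164.1 - 32) * 5/9 = 73.388889
  To K: 73.388889 + 273.15 = 346.538889
  Round to 2 decimals: 346.54
  -> 346.54 K
Call 2 (346.54 K)


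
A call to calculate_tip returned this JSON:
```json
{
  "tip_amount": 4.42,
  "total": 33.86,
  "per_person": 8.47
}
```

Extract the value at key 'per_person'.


8.47


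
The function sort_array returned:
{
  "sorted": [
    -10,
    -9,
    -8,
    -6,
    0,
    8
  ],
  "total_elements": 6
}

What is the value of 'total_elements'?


6


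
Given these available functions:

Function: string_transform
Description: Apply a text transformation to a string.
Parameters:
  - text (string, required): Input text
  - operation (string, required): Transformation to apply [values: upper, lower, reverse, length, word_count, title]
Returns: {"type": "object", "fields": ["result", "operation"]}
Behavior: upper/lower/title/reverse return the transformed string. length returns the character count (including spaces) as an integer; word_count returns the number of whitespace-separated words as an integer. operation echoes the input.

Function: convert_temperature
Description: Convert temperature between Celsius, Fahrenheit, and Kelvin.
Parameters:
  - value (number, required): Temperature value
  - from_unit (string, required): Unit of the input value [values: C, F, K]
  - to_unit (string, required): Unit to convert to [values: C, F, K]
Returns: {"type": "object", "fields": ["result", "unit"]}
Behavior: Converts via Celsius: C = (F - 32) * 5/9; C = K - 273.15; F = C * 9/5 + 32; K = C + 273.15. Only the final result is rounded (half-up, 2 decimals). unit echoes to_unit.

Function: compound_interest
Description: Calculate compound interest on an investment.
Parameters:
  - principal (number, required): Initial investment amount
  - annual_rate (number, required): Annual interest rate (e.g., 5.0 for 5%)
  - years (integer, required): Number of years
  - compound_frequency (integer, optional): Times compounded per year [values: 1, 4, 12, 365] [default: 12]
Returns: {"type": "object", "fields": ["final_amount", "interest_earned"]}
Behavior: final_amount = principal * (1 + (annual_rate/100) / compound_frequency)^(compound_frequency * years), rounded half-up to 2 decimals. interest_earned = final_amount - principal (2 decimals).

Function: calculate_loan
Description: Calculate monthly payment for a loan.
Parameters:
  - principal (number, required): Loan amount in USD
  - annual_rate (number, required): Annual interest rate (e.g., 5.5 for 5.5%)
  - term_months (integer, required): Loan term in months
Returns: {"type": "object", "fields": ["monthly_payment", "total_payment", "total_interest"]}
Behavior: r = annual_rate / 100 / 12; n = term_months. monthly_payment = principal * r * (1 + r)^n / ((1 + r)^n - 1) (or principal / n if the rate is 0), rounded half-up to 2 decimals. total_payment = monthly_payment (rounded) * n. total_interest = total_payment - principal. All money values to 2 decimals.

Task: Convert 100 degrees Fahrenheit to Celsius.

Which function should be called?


The task needs a function whose description is: Convert temperature between Celsius, Fahrenheit, and Kelvin.
convert_temperature


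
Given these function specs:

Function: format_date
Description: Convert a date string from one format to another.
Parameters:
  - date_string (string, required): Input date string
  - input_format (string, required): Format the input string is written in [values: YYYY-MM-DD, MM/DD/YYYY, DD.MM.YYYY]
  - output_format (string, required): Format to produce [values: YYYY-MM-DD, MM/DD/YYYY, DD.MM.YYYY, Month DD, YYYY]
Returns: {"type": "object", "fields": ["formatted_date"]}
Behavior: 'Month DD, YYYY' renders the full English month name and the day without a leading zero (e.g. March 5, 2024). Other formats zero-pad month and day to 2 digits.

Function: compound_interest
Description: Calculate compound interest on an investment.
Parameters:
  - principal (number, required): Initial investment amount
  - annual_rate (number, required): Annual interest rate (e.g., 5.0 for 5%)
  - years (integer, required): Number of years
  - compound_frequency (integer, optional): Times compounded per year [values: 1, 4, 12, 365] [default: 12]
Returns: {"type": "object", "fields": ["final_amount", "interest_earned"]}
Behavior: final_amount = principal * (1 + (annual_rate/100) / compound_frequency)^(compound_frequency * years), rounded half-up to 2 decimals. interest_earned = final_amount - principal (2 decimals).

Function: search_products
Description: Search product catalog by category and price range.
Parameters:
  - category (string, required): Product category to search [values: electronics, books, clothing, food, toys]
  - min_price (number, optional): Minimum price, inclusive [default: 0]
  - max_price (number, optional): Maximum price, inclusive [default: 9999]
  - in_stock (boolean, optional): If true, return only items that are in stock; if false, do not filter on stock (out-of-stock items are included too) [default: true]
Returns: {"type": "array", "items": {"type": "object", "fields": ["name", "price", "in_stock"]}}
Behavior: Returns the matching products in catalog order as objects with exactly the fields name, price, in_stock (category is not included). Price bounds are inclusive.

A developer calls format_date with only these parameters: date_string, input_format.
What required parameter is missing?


Required parameters: date_string, input_format, output_format
Provided: date_string, input_format
Missing: output_format
output_format


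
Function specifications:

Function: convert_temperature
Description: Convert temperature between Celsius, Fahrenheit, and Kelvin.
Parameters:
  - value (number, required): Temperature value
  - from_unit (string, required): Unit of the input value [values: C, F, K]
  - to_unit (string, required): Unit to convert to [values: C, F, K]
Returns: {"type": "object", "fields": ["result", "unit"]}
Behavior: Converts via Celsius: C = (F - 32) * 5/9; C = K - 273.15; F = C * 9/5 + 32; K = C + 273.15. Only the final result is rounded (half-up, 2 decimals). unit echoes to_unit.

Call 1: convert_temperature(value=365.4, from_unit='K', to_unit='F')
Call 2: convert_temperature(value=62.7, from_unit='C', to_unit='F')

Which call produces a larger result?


Call 1:
  To C: 365.4 - 273.15 = 92.25
  To F: 92.25 * 9/5 + 32 = 198.05
  Round to 2 decimals: 198.05
  -> 198.05 F
Call 2:
  Input already in C: 62.7
  To F: 62.7 * 9/5 + 32 = 144.86
  Round to 2 decimals: 144.86
  -> 144.86 F
Call 1 (198.05 F)


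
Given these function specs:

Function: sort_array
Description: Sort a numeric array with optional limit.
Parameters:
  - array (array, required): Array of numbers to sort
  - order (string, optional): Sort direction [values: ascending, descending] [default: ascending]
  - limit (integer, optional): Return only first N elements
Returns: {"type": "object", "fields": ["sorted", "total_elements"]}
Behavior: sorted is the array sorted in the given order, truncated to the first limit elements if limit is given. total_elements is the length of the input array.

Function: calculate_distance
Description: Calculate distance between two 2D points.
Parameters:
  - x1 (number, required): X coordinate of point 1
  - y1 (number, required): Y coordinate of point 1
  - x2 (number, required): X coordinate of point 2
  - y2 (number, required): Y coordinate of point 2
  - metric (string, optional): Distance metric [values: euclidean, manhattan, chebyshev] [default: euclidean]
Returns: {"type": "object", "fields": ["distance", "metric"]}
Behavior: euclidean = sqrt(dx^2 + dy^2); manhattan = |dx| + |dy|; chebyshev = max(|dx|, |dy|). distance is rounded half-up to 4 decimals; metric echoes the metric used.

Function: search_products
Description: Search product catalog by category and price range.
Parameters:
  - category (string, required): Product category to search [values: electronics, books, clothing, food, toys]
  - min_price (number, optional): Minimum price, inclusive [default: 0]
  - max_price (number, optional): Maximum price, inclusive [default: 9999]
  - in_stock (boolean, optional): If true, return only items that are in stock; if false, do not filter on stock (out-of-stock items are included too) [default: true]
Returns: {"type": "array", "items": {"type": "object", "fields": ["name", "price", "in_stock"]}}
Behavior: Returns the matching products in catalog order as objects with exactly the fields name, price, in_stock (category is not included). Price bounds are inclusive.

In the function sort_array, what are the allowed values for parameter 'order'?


The sort_array spec declares:
  - order (string, optional): Sort direction [values: ascending, descending] [default: ascending]
Allowed values:
ascending, descending


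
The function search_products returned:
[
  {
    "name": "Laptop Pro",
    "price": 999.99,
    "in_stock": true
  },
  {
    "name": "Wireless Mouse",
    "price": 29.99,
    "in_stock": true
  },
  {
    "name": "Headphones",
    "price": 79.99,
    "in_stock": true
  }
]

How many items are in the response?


Items: Laptop Pro, Wireless Mouse, Headphones
3


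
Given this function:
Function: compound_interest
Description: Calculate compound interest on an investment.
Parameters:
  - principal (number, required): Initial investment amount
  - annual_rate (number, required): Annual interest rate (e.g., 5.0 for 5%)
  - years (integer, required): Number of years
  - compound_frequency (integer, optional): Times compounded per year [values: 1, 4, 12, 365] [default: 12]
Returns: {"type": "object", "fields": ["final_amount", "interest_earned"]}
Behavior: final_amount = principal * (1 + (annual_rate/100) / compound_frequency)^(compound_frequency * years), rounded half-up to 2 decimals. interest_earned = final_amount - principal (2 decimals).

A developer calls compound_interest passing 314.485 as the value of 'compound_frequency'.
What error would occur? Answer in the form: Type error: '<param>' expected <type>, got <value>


Spec: 'compound_frequency' is declared as integer; 314.485 is a non-integer number.
Type error: 'compound_frequency' expected integer, got 314.485
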